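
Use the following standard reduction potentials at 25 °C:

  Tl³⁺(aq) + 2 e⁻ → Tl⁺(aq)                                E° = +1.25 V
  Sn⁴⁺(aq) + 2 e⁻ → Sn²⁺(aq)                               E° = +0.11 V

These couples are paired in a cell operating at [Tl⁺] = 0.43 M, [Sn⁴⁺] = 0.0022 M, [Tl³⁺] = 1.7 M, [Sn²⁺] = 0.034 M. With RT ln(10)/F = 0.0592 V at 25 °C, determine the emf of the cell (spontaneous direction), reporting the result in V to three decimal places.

Tl³⁺/Tl⁺ is the cathode (higher E°), Sn⁴⁺/Sn²⁺ the anode: E°cell = +1.25 − (+0.11) = +1.14 V, n = 2.
Overall: Tl³⁺(aq) + Sn²⁺(aq) → Tl⁺(aq) + Sn⁴⁺(aq)
Q = [Tl⁺]·[Sn⁴⁺] / ([Tl³⁺]·[Sn²⁺]); log Q = -1.786.
E = E° − (0.0592/n) log Q = +1.14 − (0.0592/2)(-1.786) = +1.193 V.

+1.193 V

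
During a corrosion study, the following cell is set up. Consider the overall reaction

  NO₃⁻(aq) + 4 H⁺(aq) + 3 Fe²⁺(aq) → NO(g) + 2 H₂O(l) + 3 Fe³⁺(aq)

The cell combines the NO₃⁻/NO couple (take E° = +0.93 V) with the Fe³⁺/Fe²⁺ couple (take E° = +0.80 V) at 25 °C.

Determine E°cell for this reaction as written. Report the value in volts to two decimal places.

+0.13 V

The NO₃⁻/NO couple has the higher reduction potential, so it is the cathode; Fe³⁺/Fe²⁺ is oxidised at the anode.
E°cell = E°(cathode) − E°(anode) = (+0.93) − (+0.80) = +0.13 V.
Since E°cell > 0, the reaction is spontaneous under standard conditions.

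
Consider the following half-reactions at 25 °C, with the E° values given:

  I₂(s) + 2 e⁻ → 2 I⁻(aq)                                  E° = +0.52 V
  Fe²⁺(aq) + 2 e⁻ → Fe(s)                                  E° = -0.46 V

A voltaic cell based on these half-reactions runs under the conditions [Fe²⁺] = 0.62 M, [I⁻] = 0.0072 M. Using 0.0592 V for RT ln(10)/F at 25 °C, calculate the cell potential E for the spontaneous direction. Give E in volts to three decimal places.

+1.113 V

I₂/I⁻ is the cathode (higher E°), Fe²⁺/Fe the anode: E°cell = +0.52 − (-0.46) = +0.98 V, n = 2.
Overall: I₂(s) + Fe(s) → 2 I⁻(aq) + Fe²⁺(aq)
Q = [I⁻]^2·[Fe²⁺]; log Q = -4.493.
E = E° − (0.0592/n) log Q = +0.98 − (0.0592/2)(-4.493) = +1.113 V.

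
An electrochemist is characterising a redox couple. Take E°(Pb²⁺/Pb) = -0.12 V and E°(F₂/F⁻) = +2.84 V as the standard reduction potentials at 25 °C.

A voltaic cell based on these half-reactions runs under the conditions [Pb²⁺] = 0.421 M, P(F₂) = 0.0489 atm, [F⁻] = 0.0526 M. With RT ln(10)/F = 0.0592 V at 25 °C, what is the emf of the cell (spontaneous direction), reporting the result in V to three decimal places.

F₂/F⁻ is the cathode (higher E°), Pb²⁺/Pb the anode: E°cell = +2.84 − (-0.12) = +2.96 V, n = 2.
Overall: F₂(g) + Pb(s) → 2 F⁻(aq) + Pb²⁺(aq)
Q = [F⁻]^2·[Pb²⁺] / (P(F₂)); log Q = -1.623.
E = E° − (0.0592/n) log Q = +2.96 − (0.0592/2)(-1.623) = +3.008 V.

+3.008 V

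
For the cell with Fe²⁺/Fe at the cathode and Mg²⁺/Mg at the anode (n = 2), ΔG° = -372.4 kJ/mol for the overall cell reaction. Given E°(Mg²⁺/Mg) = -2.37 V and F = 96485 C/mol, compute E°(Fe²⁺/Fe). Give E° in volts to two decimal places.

-0.44 V

E°cell = −ΔG°/(nF) = −(-372.4×10³)/((2)(96485)) = +1.930 V.
Since Fe²⁺/Fe is the cathode and Mg²⁺/Mg the anode, E°cell = E°(Fe²⁺/Fe) − E°(Mg²⁺/Mg).
So E°(Fe²⁺/Fe) = E°cell + E°(Mg²⁺/Mg) = +1.930 + (-2.37) = -0.44 V.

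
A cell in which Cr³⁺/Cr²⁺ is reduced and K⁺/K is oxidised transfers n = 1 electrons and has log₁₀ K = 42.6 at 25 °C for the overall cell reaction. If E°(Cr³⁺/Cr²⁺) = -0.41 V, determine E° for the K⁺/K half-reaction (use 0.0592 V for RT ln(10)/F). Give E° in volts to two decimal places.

-2.93 V

E°cell = (0.0592/n)·log K = (0.0592/1)(42.6) = +2.522 V.
Since Cr³⁺/Cr²⁺ is the cathode and K⁺/K the anode, E°cell = E°(Cr³⁺/Cr²⁺) − E°(K⁺/K).
So E°(K⁺/K) = E°(Cr³⁺/Cr²⁺) − E°cell = (-0.41) − (+2.522) = -2.93 V.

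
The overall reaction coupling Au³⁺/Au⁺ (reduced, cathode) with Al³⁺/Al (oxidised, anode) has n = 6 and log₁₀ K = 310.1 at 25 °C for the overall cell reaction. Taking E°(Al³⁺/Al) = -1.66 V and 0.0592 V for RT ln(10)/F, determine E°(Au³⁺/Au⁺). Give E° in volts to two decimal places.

+1.40 V

E°cell = (0.0592/n)·log K = (0.0592/6)(310.1) = +3.060 V.
Since Au³⁺/Au⁺ is the cathode and Al³⁺/Al the anode, E°cell = E°(Au³⁺/Au⁺) − E°(Al³⁺/Al).
So E°(Au³⁺/Au⁺) = E°cell + E°(Al³⁺/Al) = +3.060 + (-1.66) = +1.40 V.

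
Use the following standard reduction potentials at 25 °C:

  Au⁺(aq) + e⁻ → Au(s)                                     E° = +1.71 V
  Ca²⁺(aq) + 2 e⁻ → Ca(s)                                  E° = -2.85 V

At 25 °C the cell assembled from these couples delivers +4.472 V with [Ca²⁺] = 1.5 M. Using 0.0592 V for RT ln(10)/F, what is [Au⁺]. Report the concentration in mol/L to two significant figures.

Au⁺/Au is the cathode, Ca²⁺/Ca the anode: E°cell = +4.56 V, n = 2.
Overall reaction: 2 Au⁺(aq) + Ca(s) → 2 Au(s) + Ca²⁺(aq); Q = [Ca²⁺]^1/[Au⁺]^2.
From E = E° − (0.0592/n) log Q: log Q = (E° − E)·n/0.0592 = (+4.56 − (+4.472))·2/0.0592 = 2.9730.
So 2·log[Au⁺] = 1·log(1.5) − log Q = 0.1761 − (2.9730) = -2.7969; log[Au⁺] = -2.7969 / 2 = -1.3984; [Au⁺] = 10^(-1.3984) ≈ 0.040 M.

0.040 M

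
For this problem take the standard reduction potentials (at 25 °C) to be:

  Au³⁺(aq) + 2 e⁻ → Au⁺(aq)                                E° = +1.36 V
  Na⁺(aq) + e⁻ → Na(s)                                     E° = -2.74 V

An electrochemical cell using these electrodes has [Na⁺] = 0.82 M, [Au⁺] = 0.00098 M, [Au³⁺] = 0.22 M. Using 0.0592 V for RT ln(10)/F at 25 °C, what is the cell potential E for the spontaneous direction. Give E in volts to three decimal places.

Au³⁺/Au⁺ is the cathode (higher E°), Na⁺/Na the anode: E°cell = +1.36 − (-2.74) = +4.10 V, n = 2.
Overall: Au³⁺(aq) + 2 Na(s) → Au⁺(aq) + 2 Na⁺(aq)
Q = [Au⁺]·[Na⁺]^2 / ([Au³⁺]); log Q = -2.524.
E = E° − (0.0592/n) log Q = +4.10 − (0.0592/2)(-2.524) = +4.175 V.

+4.175 V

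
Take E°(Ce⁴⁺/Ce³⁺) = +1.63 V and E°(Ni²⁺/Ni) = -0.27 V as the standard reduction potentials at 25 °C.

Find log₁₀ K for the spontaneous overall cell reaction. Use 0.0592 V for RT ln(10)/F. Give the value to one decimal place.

Cathode: Ce⁴⁺/Ce³⁺; anode: Ni²⁺/Ni. E°cell = +1.90 V, n = 2.
log K = nE°cell / 0.0592 = (2)(+1.90) / 0.0592 = 64.2.

64.2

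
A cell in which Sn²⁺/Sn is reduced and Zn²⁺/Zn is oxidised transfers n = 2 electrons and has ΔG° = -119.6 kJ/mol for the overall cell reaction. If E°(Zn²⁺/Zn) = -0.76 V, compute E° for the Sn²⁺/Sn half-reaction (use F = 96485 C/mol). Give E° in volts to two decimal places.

-0.14 V

E°cell = −ΔG°/(nF) = −(-119.6×10³)/((2)(96485)) = +0.620 V.
Since Sn²⁺/Sn is the cathode and Zn²⁺/Zn the anode, E°cell = E°(Sn²⁺/Sn) − E°(Zn²⁺/Zn).
So E°(Sn²⁺/Sn) = E°cell + E°(Zn²⁺/Zn) = +0.620 + (-0.76) = -0.14 V.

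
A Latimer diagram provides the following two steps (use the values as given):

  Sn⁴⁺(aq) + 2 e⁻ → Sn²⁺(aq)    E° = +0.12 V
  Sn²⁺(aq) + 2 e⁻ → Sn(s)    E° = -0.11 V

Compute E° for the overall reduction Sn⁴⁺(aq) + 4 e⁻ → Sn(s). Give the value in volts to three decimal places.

+0.005 V

Adding the free-energy changes (−nFE°) of the two steps gives −n₃FE°₃ = −n₁FE°₁ − n₂FE°₂.
E°₃ = (2×+0.12 + 2×-0.11) / 4 = (+0.020) / 4 = +0.005 V.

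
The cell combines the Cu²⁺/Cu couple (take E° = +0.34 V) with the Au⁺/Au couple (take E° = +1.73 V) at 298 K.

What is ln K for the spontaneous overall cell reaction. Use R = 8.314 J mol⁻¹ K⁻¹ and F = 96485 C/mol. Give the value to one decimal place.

Cathode: Au⁺/Au; anode: Cu²⁺/Cu. E°cell = (+1.73) − (+0.34) = +1.39 V, with n = 2.
ΔG° = −nFE° = −RT ln K, so ln K = nFE°/(RT) = (2)(96485)(+1.39) / ((8.314)(298)) = 108.263.

108.3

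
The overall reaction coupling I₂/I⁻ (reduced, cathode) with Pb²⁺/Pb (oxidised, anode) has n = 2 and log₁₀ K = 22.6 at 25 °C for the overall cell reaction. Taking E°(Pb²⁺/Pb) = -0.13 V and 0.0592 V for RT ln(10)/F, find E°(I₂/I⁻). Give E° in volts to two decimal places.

+0.54 V

E°cell = (0.0592/n)·log K = (0.0592/2)(22.6) = +0.669 V.
Since I₂/I⁻ is the cathode and Pb²⁺/Pb the anode, E°cell = E°(I₂/I⁻) − E°(Pb²⁺/Pb).
So E°(I₂/I⁻) = E°cell + E°(Pb²⁺/Pb) = +0.669 + (-0.13) = +0.54 V.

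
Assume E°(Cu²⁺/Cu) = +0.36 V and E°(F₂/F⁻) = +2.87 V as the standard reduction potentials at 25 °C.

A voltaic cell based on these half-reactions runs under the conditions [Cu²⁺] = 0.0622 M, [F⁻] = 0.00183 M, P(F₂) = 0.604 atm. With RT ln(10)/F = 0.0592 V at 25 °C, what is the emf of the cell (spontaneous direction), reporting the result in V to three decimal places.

F₂/F⁻ is the cathode (higher E°), Cu²⁺/Cu the anode: E°cell = +2.87 − (+0.36) = +2.51 V, n = 2.
Overall: F₂(g) + Cu(s) → 2 F⁻(aq) + Cu²⁺(aq)
Q = [F⁻]^2·[Cu²⁺] / (P(F₂)); log Q = -6.462.
E = E° − (0.0592/n) log Q = +2.51 − (0.0592/2)(-6.462) = +2.701 V.

+2.701 V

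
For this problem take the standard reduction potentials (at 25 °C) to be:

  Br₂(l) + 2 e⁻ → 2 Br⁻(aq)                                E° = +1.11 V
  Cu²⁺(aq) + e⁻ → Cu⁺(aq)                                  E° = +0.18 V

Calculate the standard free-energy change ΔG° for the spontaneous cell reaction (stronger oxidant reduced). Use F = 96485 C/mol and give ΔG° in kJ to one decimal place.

-179.5 kJ

Br₂/Br⁻ (E° = +1.11 V) is the cathode; Cu²⁺/Cu⁺ (E° = +0.18 V) is the anode, so E°cell = +0.93 V.
Balancing electrons gives n = 2 (lcm of 2 and 1).
ΔG° = −nFE° = −(2)(96485)(+0.93) = -179,462 J = -179.5 kJ.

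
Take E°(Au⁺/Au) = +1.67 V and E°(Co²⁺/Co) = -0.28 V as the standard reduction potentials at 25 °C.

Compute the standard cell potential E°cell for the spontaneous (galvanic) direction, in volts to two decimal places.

+1.95 V

The Au⁺/Au couple has the higher reduction potential, so it is the cathode; Co²⁺/Co is oxidised at the anode.
E°cell = E°(cathode) − E°(anode) = (+1.67) − (-0.28) = +1.95 V.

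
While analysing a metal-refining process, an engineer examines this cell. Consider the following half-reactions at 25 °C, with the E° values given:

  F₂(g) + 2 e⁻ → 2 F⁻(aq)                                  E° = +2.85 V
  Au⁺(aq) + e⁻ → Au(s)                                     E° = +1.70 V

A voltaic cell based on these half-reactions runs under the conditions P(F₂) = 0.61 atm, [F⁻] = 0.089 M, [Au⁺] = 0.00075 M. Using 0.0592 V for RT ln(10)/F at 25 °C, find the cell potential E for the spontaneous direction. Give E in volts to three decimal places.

F₂/F⁻ is the cathode (higher E°), Au⁺/Au the anode: E°cell = +2.85 − (+1.70) = +1.15 V, n = 2.
Overall: F₂(g) + 2 Au(s) → 2 F⁻(aq) + 2 Au⁺(aq)
Q = [F⁻]^2·[Au⁺]^2 / (P(F₂)); log Q = -8.136.
E = E° − (0.0592/n) log Q = +1.15 − (0.0592/2)(-8.136) = +1.391 V.

+1.391 V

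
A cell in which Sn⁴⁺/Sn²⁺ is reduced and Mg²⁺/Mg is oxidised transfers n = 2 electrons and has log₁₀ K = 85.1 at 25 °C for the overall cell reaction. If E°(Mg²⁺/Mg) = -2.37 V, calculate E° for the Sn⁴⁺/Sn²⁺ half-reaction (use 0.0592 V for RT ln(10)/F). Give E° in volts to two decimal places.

E°cell = (0.0592/n)·log K = (0.0592/2)(85.1) = +2.519 V.
Since Sn⁴⁺/Sn²⁺ is the cathode and Mg²⁺/Mg the anode, E°cell = E°(Sn⁴⁺/Sn²⁺) − E°(Mg²⁺/Mg).
So E°(Sn⁴⁺/Sn²⁺) = E°cell + E°(Mg²⁺/Mg) = +2.519 + (-2.37) = +0.15 V.

+0.15 V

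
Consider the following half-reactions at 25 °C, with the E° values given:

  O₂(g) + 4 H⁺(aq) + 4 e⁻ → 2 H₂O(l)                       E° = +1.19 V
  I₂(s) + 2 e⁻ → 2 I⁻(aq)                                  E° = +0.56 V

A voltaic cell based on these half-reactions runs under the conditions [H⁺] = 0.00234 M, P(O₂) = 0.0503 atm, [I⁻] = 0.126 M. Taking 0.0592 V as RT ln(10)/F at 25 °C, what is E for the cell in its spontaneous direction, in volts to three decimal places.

+0.402 V

O₂/H₂O is the cathode (higher E°), I₂/I⁻ the anode: E°cell = +1.19 − (+0.56) = +0.63 V, n = 4.
Overall: O₂(g) + 4 H⁺(aq) + 4 I⁻(aq) → 2 H₂O(l) + 2 I₂(s)
Q = 1 / (P(O₂)·[H⁺]^4·[I⁻]^4); log Q = 15.420.
E = E° − (0.0592/n) log Q = +0.63 − (0.0592/4)(15.420) = +0.402 V.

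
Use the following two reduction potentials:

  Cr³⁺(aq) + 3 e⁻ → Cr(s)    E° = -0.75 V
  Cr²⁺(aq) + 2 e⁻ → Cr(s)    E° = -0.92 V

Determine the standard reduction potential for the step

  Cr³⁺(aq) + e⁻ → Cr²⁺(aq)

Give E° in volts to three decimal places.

Sequential free energies add, so n₃E°₃ = n₁E°₁ + n₂E°₂.
With n₃ = 3, and the known step contributing 2×(-0.92) V, the unknown satisfies 1·E° = 3×(-0.75) − 2×(-0.92) = -0.410.
E° = -0.410 / 1 = -0.410 V.

-0.410 V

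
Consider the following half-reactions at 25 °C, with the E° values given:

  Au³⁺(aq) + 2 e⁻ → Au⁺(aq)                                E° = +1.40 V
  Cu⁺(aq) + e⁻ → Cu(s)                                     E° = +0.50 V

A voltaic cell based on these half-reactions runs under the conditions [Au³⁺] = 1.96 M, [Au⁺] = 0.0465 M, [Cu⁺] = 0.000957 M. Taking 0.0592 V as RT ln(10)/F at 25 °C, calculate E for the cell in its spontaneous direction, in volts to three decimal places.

+1.127 V

Au³⁺/Au⁺ is the cathode (higher E°), Cu⁺/Cu the anode: E°cell = +1.40 − (+0.50) = +0.90 V, n = 2.
Overall: Au³⁺(aq) + 2 Cu(s) → Au⁺(aq) + 2 Cu⁺(aq)
Q = [Au⁺]·[Cu⁺]^2 / ([Au³⁺]); log Q = -7.663.
E = E° − (0.0592/n) log Q = +0.90 − (0.0592/2)(-7.663) = +1.127 V.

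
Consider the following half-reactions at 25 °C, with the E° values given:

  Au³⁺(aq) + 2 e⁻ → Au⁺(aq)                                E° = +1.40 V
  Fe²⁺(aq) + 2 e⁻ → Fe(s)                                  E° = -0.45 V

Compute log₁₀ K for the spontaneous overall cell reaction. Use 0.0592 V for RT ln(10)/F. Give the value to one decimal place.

62.5

Cathode: Au³⁺/Au⁺; anode: Fe²⁺/Fe. E°cell = +1.85 V, n = 2.
log K = nE°cell / 0.0592 = (2)(+1.85) / 0.0592 = 62.5.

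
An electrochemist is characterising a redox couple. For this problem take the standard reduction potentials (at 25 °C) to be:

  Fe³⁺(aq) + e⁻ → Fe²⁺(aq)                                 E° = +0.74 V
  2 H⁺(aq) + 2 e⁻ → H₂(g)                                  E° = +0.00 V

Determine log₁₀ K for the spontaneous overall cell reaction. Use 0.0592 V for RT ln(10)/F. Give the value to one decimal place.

Cathode: Fe³⁺/Fe²⁺; anode: H⁺/H₂. E°cell = +0.74 V, n = 2.
log K = nE°cell / 0.0592 = (2)(+0.74) / 0.0592 = 25.0.

25.0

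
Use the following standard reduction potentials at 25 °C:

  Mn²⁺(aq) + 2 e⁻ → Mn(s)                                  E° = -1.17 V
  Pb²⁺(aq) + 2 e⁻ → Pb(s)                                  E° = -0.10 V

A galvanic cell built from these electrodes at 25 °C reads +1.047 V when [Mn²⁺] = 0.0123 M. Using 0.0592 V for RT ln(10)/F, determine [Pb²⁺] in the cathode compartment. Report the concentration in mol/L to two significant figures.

Pb²⁺/Pb is the cathode, Mn²⁺/Mn the anode: E°cell = +1.07 V, n = 2.
Overall reaction: Pb²⁺(aq) + Mn(s) → Pb(s) + Mn²⁺(aq); Q = [Mn²⁺]^1/[Pb²⁺]^1.
From E = E° − (0.0592/n) log Q: log Q = (E° − E)·n/0.0592 = (+1.07 − (+1.047))·2/0.0592 = 0.7770.
So 1·log[Pb²⁺] = 1·log(0.0123) − log Q = -1.9101 − (0.7770) = -2.6871; [Pb²⁺] = 10^(-2.6871) ≈ 0.0021 M.

0.0021 M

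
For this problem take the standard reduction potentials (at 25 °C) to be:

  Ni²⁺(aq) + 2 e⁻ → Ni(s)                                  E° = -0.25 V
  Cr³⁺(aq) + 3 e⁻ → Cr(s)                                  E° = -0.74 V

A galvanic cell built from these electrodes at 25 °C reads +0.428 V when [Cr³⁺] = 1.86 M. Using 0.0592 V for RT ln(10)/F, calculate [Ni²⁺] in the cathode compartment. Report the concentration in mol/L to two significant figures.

0.012 M

Ni²⁺/Ni is the cathode, Cr³⁺/Cr the anode: E°cell = +0.49 V, n = 6.
Overall reaction: 3 Ni²⁺(aq) + 2 Cr(s) → 3 Ni(s) + 2 Cr³⁺(aq); Q = [Cr³⁺]^2/[Ni²⁺]^3.
From E = E° − (0.0592/n) log Q: log Q = (E° − E)·n/0.0592 = (+0.49 − (+0.428))·6/0.0592 = 6.2838.
So 3·log[Ni²⁺] = 2·log(1.86) − log Q = 0.5390 − (6.2838) = -5.7448; log[Ni²⁺] = -5.7448 / 3 = -1.9149; [Ni²⁺] = 10^(-1.9149) ≈ 0.012 M.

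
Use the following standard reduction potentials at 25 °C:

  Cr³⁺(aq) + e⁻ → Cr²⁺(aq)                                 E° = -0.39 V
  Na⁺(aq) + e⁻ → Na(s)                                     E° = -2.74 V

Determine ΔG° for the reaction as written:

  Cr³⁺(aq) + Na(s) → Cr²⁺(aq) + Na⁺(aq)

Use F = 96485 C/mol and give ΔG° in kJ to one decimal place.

-226.7 kJ

As written, Cr³⁺/Cr²⁺ is reduced (cathode) and Na⁺/Na is oxidised (anode), so E°cell = (-0.39) − (-2.74) = +2.35 V.
Balancing electrons gives n = 1.
ΔG° = −nFE° = −(1)(96485)(+2.35) = -226,740 J = -226.7 kJ.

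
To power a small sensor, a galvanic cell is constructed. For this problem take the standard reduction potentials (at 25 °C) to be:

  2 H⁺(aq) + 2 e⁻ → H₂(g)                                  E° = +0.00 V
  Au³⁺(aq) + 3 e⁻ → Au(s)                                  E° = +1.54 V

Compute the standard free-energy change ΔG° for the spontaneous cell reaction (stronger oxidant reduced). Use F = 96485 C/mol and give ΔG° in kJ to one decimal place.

Au³⁺/Au (E° = +1.54 V) is the cathode; H⁺/H₂ (E° = +0.00 V) is the anode, so E°cell = +1.54 V.
Balancing electrons gives n = 6 (lcm of 3 and 2).
ΔG° = −nFE° = −(6)(96485)(+1.54) = -891,521 J = -891.5 kJ.

-891.5 kJ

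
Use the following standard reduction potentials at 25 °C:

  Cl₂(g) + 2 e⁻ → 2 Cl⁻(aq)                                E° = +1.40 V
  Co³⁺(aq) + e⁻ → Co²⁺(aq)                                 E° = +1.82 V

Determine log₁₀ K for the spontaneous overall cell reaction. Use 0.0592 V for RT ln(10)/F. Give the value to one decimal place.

14.2

Cathode: Co³⁺/Co²⁺; anode: Cl₂/Cl⁻. E°cell = +0.42 V, n = 2.
log K = nE°cell / 0.0592 = (2)(+0.42) / 0.0592 = 14.2.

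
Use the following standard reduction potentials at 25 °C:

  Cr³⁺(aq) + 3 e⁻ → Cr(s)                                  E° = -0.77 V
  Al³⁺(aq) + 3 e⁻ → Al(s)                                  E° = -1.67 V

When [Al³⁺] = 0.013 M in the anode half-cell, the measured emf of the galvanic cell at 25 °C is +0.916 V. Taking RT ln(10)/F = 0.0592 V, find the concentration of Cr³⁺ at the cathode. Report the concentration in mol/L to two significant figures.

Cr³⁺/Cr is the cathode, Al³⁺/Al the anode: E°cell = +0.90 V, n = 3.
Overall reaction: Cr³⁺(aq) + Al(s) → Cr(s) + Al³⁺(aq); Q = [Al³⁺]^1/[Cr³⁺]^1.
From E = E° − (0.0592/n) log Q: log Q = (E° − E)·n/0.0592 = (+0.90 − (+0.916))·3/0.0592 = -0.8108.
So 1·log[Cr³⁺] = 1·log(0.013) − log Q = -1.8861 − (-0.8108) = -1.0753; [Cr³⁺] = 10^(-1.0753) ≈ 0.084 M.

0.084 M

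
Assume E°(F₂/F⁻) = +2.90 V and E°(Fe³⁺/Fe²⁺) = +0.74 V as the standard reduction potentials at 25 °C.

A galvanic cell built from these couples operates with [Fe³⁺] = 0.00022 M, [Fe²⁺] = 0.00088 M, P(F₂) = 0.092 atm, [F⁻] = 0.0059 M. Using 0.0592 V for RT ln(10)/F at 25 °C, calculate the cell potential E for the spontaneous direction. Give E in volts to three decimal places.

F₂/F⁻ is the cathode (higher E°), Fe³⁺/Fe²⁺ the anode: E°cell = +2.90 − (+0.74) = +2.16 V, n = 2.
Overall: F₂(g) + 2 Fe²⁺(aq) → 2 F⁻(aq) + 2 Fe³⁺(aq)
Q = [F⁻]^2·[Fe³⁺]^2 / (P(F₂)·[Fe²⁺]^2); log Q = -4.626.
E = E° − (0.0592/n) log Q = +2.16 − (0.0592/2)(-4.626) = +2.297 V.

+2.297 V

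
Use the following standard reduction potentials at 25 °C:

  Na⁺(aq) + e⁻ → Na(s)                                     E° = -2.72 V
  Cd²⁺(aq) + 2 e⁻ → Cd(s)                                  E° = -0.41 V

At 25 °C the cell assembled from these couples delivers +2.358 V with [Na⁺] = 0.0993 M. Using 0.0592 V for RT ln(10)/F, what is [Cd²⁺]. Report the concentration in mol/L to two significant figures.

Cd²⁺/Cd is the cathode, Na⁺/Na the anode: E°cell = +2.31 V, n = 2.
Overall reaction: Cd²⁺(aq) + 2 Na(s) → Cd(s) + 2 Na⁺(aq); Q = [Na⁺]^2/[Cd²⁺]^1.
From E = E° − (0.0592/n) log Q: log Q = (E° − E)·n/0.0592 = (+2.31 − (+2.358))·2/0.0592 = -1.6216.
So 1·log[Cd²⁺] = 2·log(0.0993) − log Q = -2.0061 − (-1.6216) = -0.3845; [Cd²⁺] = 10^(-0.3845) ≈ 0.41 M.

0.41 M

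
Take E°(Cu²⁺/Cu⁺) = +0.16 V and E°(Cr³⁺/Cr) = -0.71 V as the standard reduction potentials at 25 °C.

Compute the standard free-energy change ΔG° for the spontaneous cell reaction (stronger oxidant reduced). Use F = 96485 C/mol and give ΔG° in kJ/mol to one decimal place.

Cu²⁺/Cu⁺ (E° = +0.16 V) is the cathode; Cr³⁺/Cr (E° = -0.71 V) is the anode, so E°cell = +0.87 V.
Balancing electrons gives n = 3 (lcm of 1 and 3).
ΔG° = −nFE° = −(3)(96485)(+0.87) = -251,826 J = -251.8 kJ/mol.

-251.8 kJ/mol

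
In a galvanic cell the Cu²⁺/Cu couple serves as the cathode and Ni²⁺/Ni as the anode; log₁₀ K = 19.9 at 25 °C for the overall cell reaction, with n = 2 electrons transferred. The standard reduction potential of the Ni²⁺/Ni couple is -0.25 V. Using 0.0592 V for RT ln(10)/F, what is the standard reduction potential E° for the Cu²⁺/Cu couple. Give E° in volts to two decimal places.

E°cell = (0.0592/n)·log K = (0.0592/2)(19.9) = +0.589 V.
Since Cu²⁺/Cu is the cathode and Ni²⁺/Ni the anode, E°cell = E°(Cu²⁺/Cu) − E°(Ni²⁺/Ni).
So E°(Cu²⁺/Cu) = E°cell + E°(Ni²⁺/Ni) = +0.589 + (-0.25) = +0.34 V.

+0.34 V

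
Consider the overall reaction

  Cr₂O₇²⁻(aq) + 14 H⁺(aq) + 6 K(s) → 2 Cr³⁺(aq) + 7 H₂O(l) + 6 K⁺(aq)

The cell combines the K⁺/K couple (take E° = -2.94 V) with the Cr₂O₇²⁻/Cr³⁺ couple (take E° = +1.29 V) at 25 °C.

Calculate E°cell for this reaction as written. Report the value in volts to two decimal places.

The Cr₂O₇²⁻/Cr³⁺ couple has the higher reduction potential, so it is the cathode; K⁺/K is oxidised at the anode.
E°cell = E°(cathode) − E°(anode) = (+1.29) − (-2.94) = +4.23 V.

+4.23 V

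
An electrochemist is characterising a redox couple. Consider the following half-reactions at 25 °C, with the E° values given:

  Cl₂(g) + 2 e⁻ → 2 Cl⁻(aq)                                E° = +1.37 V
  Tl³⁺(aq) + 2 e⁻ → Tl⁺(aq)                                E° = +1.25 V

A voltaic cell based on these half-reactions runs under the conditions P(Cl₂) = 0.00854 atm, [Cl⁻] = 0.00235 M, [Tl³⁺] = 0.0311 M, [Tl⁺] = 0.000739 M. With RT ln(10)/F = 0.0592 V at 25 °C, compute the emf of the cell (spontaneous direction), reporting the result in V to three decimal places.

Cl₂/Cl⁻ is the cathode (higher E°), Tl³⁺/Tl⁺ the anode: E°cell = +1.37 − (+1.25) = +0.12 V, n = 2.
Overall: Cl₂(g) + Tl⁺(aq) → 2 Cl⁻(aq) + Tl³⁺(aq)
Q = [Cl⁻]^2·[Tl³⁺] / (P(Cl₂)·[Tl⁺]); log Q = -1.565.
E = E° − (0.0592/n) log Q = +0.12 − (0.0592/2)(-1.565) = +0.166 V.

+0.166 V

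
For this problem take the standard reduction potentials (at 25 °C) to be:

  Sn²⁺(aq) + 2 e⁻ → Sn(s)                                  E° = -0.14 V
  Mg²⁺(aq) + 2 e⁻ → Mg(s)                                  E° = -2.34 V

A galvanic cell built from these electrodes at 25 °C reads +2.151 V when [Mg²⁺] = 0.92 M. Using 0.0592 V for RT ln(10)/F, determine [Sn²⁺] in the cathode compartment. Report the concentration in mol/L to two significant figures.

0.020 M

Sn²⁺/Sn is the cathode, Mg²⁺/Mg the anode: E°cell = +2.20 V, n = 2.
Overall reaction: Sn²⁺(aq) + Mg(s) → Sn(s) + Mg²⁺(aq); Q = [Mg²⁺]^1/[Sn²⁺]^1.
From E = E° − (0.0592/n) log Q: log Q = (E° − E)·n/0.0592 = (+2.20 − (+2.151))·2/0.0592 = 1.6554.
So 1·log[Sn²⁺] = 1·log(0.92) − log Q = -0.0362 − (1.6554) = -1.6916; [Sn²⁺] = 10^(-1.6916) ≈ 0.020 M.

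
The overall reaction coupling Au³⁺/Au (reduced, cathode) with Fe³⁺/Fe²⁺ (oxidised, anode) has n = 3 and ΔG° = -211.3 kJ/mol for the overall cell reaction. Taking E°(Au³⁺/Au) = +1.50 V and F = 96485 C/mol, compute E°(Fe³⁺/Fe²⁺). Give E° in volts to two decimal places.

+0.77 V

E°cell = −ΔG°/(nF) = −(-211.3×10³)/((3)(96485)) = +0.730 V.
Since Au³⁺/Au is the cathode and Fe³⁺/Fe²⁺ the anode, E°cell = E°(Au³⁺/Au) − E°(Fe³⁺/Fe²⁺).
So E°(Fe³⁺/Fe²⁺) = E°(Au³⁺/Au) − E°cell = (+1.50) − (+0.730) = +0.77 V.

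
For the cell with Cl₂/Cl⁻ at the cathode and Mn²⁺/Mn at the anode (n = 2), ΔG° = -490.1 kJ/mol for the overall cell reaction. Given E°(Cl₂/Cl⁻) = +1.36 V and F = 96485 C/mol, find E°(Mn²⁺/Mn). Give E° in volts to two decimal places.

E°cell = −ΔG°/(nF) = −(-490.1×10³)/((2)(96485)) = +2.540 V.
Since Cl₂/Cl⁻ is the cathode and Mn²⁺/Mn the anode, E°cell = E°(Cl₂/Cl⁻) − E°(Mn²⁺/Mn).
So E°(Mn²⁺/Mn) = E°(Cl₂/Cl⁻) − E°cell = (+1.36) − (+2.540) = -1.18 V.

-1.18 V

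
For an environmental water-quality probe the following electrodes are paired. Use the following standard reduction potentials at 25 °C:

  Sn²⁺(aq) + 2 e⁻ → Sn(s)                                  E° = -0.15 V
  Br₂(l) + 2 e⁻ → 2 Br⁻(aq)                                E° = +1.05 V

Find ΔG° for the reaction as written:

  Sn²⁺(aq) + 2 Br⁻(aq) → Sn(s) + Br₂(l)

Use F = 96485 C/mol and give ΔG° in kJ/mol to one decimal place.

As written, Sn²⁺/Sn is reduced (cathode) and Br₂/Br⁻ is oxidised (anode), so E°cell = (-0.15) − (+1.05) = -1.20 V.
Balancing electrons gives n = 2.
ΔG° = −nFE° = −(2)(96485)(-1.20) = 231,564 J = +231.6 kJ/mol.

+231.6 kJ/mol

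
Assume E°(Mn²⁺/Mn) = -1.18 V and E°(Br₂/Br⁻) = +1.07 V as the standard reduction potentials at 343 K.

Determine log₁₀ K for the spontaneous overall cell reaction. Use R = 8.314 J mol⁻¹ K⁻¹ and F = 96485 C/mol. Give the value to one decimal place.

66.1

Cathode: Br₂/Br⁻; anode: Mn²⁺/Mn. E°cell = (+1.07) − (-1.18) = +2.25 V, with n = 2.
ΔG° = −nFE° = −RT ln K, so ln K = nFE°/(RT) = (2)(96485)(+2.25) / ((8.314)(343)) = 152.254.
log₁₀ K = 152.254 / ln 10 = 66.1.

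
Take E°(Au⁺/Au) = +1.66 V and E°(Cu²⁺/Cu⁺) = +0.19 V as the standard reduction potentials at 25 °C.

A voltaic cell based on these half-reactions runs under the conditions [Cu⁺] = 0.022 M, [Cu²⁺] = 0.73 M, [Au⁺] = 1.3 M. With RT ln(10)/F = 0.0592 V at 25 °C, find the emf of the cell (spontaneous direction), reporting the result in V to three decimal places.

+1.387 V

Au⁺/Au is the cathode (higher E°), Cu²⁺/Cu⁺ the anode: E°cell = +1.66 − (+0.19) = +1.47 V, n = 1.
Overall: Au⁺(aq) + Cu⁺(aq) → Au(s) + Cu²⁺(aq)
Q = [Cu²⁺] / ([Au⁺]·[Cu⁺]); log Q = 1.407.
E = E° − (0.0592/n) log Q = +1.47 − (0.0592/1)(1.407) = +1.387 V.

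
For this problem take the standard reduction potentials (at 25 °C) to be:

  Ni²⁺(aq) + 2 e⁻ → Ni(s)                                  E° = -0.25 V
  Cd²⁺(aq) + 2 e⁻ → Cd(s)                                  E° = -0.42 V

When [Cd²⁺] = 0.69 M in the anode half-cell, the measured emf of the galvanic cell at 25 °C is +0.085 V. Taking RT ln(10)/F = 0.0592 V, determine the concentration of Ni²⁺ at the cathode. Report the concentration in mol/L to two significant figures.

0.00093 M

Ni²⁺/Ni is the cathode, Cd²⁺/Cd the anode: E°cell = +0.17 V, n = 2.
Overall reaction: Ni²⁺(aq) + Cd(s) → Ni(s) + Cd²⁺(aq); Q = [Cd²⁺]^1/[Ni²⁺]^1.
From E = E° − (0.0592/n) log Q: log Q = (E° − E)·n/0.0592 = (+0.17 − (+0.085))·2/0.0592 = 2.8716.
So 1·log[Ni²⁺] = 1·log(0.69) − log Q = -0.1612 − (2.8716) = -3.0328; [Ni²⁺] = 10^(-3.0328) ≈ 0.00093 M.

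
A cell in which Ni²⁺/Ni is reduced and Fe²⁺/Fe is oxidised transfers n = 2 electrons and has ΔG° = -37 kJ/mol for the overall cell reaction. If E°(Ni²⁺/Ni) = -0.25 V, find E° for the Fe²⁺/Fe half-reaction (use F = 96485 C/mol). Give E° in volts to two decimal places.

-0.44 V

E°cell = −ΔG°/(nF) = −(-37×10³)/((2)(96485)) = +0.192 V.
Since Ni²⁺/Ni is the cathode and Fe²⁺/Fe the anode, E°cell = E°(Ni²⁺/Ni) − E°(Fe²⁺/Fe).
So E°(Fe²⁺/Fe) = E°(Ni²⁺/Ni) − E°cell = (-0.25) − (+0.192) = -0.44 V.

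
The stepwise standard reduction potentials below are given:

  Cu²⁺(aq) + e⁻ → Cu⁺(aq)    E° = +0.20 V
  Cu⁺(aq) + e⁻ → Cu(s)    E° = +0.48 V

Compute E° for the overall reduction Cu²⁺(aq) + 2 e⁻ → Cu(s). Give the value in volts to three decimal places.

+0.340 V

Adding the free-energy changes (−nFE°) of the two steps gives −n₃FE°₃ = −n₁FE°₁ − n₂FE°₂.
E°₃ = (1×+0.20 + 1×+0.48) / 2 = (+0.680) / 2 = +0.340 V.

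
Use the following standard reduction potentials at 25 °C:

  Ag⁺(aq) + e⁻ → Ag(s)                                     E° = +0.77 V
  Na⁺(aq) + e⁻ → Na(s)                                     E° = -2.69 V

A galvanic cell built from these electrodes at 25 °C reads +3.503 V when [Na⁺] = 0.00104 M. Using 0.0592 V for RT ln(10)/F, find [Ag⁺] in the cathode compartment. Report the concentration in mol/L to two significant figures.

Ag⁺/Ag is the cathode, Na⁺/Na the anode: E°cell = +3.46 V, n = 1.
Overall reaction: Ag⁺(aq) + Na(s) → Ag(s) + Na⁺(aq); Q = [Na⁺]^1/[Ag⁺]^1.
From E = E° − (0.0592/n) log Q: log Q = (E° − E)·n/0.0592 = (+3.46 − (+3.503))·1/0.0592 = -0.7264.
So 1·log[Ag⁺] = 1·log(0.00104) − log Q = -2.9830 − (-0.7264) = -2.2566; [Ag⁺] = 10^(-2.2566) ≈ 0.0055 M.

0.0055 M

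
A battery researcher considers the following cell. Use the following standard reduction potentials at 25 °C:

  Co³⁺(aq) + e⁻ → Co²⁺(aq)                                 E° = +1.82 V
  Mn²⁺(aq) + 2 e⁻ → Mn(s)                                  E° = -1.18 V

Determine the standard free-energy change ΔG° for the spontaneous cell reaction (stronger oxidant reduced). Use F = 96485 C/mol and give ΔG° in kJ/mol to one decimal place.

-578.9 kJ/mol

Co³⁺/Co²⁺ (E° = +1.82 V) is the cathode; Mn²⁺/Mn (E° = -1.18 V) is the anode, so E°cell = +3.00 V.
Balancing electrons gives n = 2 (lcm of 1 and 2).
ΔG° = −nFE° = −(2)(96485)(+3.00) = -578,910 J = -578.9 kJ/mol.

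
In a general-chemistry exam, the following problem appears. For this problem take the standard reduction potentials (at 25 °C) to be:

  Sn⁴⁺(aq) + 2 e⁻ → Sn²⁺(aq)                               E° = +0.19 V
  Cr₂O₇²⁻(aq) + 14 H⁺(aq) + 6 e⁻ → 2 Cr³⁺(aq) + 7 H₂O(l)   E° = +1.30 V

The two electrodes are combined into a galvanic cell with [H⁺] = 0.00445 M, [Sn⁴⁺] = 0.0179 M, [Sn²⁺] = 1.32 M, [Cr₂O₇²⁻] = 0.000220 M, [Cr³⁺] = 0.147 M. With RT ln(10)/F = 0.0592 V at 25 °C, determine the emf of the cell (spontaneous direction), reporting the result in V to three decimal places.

Cr₂O₇²⁻/Cr³⁺ is the cathode (higher E°), Sn⁴⁺/Sn²⁺ the anode: E°cell = +1.30 − (+0.19) = +1.11 V, n = 6.
Overall: Cr₂O₇²⁻(aq) + 14 H⁺(aq) + 3 Sn²⁺(aq) → 2 Cr³⁺(aq) + 7 H₂O(l) + 3 Sn⁴⁺(aq)
Q = [Cr³⁺]^2·[Sn⁴⁺]^3 / ([Cr₂O₇²⁻]·[H⁺]^14·[Sn²⁺]^3); log Q = 29.312.
E = E° − (0.0592/n) log Q = +1.11 − (0.0592/6)(29.312) = +0.821 V.

+0.821 V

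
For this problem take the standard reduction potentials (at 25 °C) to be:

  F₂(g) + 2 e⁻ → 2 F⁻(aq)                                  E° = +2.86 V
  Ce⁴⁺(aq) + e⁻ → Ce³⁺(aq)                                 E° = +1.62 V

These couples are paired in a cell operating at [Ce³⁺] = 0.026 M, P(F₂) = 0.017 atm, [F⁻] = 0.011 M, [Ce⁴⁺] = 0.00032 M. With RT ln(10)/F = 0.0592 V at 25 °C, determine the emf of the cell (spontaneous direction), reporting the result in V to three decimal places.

F₂/F⁻ is the cathode (higher E°), Ce⁴⁺/Ce³⁺ the anode: E°cell = +2.86 − (+1.62) = +1.24 V, n = 2.
Overall: F₂(g) + 2 Ce³⁺(aq) → 2 F⁻(aq) + 2 Ce⁴⁺(aq)
Q = [F⁻]^2·[Ce⁴⁺]^2 / (P(F₂)·[Ce³⁺]^2); log Q = -5.967.
E = E° − (0.0592/n) log Q = +1.24 − (0.0592/2)(-5.967) = +1.417 V.

+1.417 V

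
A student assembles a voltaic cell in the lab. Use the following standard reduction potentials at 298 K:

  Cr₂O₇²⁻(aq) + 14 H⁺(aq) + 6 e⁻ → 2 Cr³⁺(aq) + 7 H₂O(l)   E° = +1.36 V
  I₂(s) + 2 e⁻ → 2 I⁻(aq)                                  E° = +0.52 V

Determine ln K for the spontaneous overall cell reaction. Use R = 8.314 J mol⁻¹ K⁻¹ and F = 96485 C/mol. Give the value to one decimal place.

196.3

Cathode: Cr₂O₇²⁻/Cr³⁺; anode: I₂/I⁻. E°cell = (+1.36) − (+0.52) = +0.84 V, with n = 6.
ΔG° = −nFE° = −RT ln K, so ln K = nFE°/(RT) = (6)(96485)(+0.84) / ((8.314)(298)) = 196.275.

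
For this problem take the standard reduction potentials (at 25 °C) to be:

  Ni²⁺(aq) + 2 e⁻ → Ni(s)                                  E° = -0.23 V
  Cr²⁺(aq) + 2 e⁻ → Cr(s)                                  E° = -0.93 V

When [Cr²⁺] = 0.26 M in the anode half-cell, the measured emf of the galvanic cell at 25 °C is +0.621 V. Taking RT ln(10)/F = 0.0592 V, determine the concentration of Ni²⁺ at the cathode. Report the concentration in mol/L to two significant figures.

Ni²⁺/Ni is the cathode, Cr²⁺/Cr the anode: E°cell = +0.70 V, n = 2.
Overall reaction: Ni²⁺(aq) + Cr(s) → Ni(s) + Cr²⁺(aq); Q = [Cr²⁺]^1/[Ni²⁺]^1.
From E = E° − (0.0592/n) log Q: log Q = (E° − E)·n/0.0592 = (+0.70 − (+0.621))·2/0.0592 = 2.6689.
So 1·log[Ni²⁺] = 1·log(0.26) − log Q = -0.5850 − (2.6689) = -3.2539; [Ni²⁺] = 10^(-3.2539) ≈ 0.00056 M.

0.00056 M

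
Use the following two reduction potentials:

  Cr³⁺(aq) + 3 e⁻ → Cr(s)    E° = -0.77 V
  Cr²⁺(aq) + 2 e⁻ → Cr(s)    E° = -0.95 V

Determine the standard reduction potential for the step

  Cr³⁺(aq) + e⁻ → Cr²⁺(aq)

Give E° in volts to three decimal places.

-0.410 V

Sequential free energies add, so n₃E°₃ = n₁E°₁ + n₂E°₂.
With n₃ = 3, and the known step contributing 2×(-0.95) V, the unknown satisfies 1·E° = 3×(-0.77) − 2×(-0.95) = -0.410.
E° = -0.410 / 1 = -0.410 V.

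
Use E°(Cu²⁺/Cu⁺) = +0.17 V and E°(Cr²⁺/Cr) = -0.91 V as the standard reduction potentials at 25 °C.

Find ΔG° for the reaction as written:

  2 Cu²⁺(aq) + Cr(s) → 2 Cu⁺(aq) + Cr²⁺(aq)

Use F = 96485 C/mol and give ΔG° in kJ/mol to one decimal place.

-208.4 kJ/mol

As written, Cu²⁺/Cu⁺ is reduced (cathode) and Cr²⁺/Cr is oxidised (anode), so E°cell = (+0.17) − (-0.91) = +1.08 V.
Balancing electrons gives n = 2.
ΔG° = −nFE° = −(2)(96485)(+1.08) = -208,408 J = -208.4 kJ/mol.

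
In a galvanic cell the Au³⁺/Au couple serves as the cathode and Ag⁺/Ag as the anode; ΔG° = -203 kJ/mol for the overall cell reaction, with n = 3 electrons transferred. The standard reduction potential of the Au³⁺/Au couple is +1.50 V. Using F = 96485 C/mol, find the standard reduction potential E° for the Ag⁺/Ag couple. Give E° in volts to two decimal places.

+0.80 V

E°cell = −ΔG°/(nF) = −(-203×10³)/((3)(96485)) = +0.701 V.
Since Au³⁺/Au is the cathode and Ag⁺/Ag the anode, E°cell = E°(Au³⁺/Au) − E°(Ag⁺/Ag).
So E°(Ag⁺/Ag) = E°(Au³⁺/Au) − E°cell = (+1.50) − (+0.701) = +0.80 V.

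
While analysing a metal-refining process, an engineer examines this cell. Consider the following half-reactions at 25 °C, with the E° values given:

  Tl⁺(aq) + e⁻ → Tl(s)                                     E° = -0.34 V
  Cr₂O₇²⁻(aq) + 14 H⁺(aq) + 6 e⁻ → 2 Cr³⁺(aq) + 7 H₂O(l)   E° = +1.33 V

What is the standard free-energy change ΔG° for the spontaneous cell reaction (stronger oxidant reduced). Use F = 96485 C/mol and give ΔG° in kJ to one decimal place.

Cr₂O₇²⁻/Cr³⁺ (E° = +1.33 V) is the cathode; Tl⁺/Tl (E° = -0.34 V) is the anode, so E°cell = +1.67 V.
Balancing electrons gives n = 6 (lcm of 6 and 1).
ΔG° = −nFE° = −(6)(96485)(+1.67) = -966,780 J = -966.8 kJ.

-966.8 kJ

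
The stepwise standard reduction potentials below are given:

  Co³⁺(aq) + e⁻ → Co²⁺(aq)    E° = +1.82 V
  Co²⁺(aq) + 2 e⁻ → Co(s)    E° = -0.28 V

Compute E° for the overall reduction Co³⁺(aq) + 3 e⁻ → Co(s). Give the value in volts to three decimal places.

Adding the free-energy changes (−nFE°) of the two steps gives −n₃FE°₃ = −n₁FE°₁ − n₂FE°₂.
E°₃ = (1×+1.82 + 2×-0.28) / 3 = (+1.260) / 3 = +0.420 V.

+0.420 V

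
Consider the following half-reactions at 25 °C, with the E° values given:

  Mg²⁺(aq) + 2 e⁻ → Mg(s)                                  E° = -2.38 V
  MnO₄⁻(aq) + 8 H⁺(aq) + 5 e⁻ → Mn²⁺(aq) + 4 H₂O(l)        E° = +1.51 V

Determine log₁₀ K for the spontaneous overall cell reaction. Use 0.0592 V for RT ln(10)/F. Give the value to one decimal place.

657.1

Cathode: MnO₄⁻/Mn²⁺; anode: Mg²⁺/Mg. E°cell = +3.89 V, n = 10.
log K = nE°cell / 0.0592 = (10)(+3.89) / 0.0592 = 657.1.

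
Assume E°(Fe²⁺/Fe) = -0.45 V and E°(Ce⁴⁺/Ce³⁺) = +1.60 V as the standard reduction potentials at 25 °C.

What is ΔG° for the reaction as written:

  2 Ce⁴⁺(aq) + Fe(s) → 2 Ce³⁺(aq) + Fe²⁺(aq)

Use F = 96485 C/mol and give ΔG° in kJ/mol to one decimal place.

-395.6 kJ/mol

As written, Ce⁴⁺/Ce³⁺ is reduced (cathode) and Fe²⁺/Fe is oxidised (anode), so E°cell = (+1.60) − (-0.45) = +2.05 V.
Balancing electrons gives n = 2.
ΔG° = −nFE° = −(2)(96485)(+2.05) = -395,588 J = -395.6 kJ/mol.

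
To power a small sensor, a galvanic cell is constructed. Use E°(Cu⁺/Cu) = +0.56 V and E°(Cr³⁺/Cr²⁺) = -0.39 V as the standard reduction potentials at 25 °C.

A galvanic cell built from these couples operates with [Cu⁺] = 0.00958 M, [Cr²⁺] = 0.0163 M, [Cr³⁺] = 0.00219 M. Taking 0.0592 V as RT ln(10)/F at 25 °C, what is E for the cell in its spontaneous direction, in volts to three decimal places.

Cu⁺/Cu is the cathode (higher E°), Cr³⁺/Cr²⁺ the anode: E°cell = +0.56 − (-0.39) = +0.95 V, n = 1.
Overall: Cu⁺(aq) + Cr²⁺(aq) → Cu(s) + Cr³⁺(aq)
Q = [Cr³⁺] / ([Cu⁺]·[Cr²⁺]); log Q = 1.147.
E = E° − (0.0592/n) log Q = +0.95 − (0.0592/1)(1.147) = +0.882 V.

+0.882 V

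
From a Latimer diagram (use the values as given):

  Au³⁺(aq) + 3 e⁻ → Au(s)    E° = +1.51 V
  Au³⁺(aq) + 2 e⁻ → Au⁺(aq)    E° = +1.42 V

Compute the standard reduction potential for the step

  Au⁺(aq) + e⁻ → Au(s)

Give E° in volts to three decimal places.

+1.690 V

Sequential free energies add, so n₃E°₃ = n₁E°₁ + n₂E°₂.
With n₃ = 3, and the known step contributing 2×(+1.42) V, the unknown satisfies 1·E° = 3×(+1.51) − 2×(+1.42) = +1.690.
E° = +1.690 / 1 = +1.690 V.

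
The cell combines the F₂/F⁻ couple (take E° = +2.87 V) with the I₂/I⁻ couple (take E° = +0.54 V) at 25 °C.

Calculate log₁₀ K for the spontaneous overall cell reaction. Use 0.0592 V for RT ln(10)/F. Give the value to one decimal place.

Cathode: F₂/F⁻; anode: I₂/I⁻. E°cell = +2.33 V, n = 2.
log K = nE°cell / 0.0592 = (2)(+2.33) / 0.0592 = 78.7.

78.7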